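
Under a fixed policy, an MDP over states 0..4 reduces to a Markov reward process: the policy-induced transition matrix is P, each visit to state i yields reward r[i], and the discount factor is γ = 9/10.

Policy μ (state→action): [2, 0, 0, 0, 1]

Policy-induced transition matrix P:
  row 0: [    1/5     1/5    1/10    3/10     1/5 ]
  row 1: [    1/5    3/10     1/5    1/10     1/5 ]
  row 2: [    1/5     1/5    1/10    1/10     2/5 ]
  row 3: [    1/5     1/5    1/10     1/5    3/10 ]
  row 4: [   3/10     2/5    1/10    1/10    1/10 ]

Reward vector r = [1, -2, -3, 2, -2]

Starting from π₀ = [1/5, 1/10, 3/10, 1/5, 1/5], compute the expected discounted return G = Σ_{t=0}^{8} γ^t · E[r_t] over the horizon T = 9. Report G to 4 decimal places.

t=0: π = [0.2000, 0.1000, 0.3000, 0.2000, 0.2000], E[r] = -0.9000, γ^t·E[r] = -0.900000, running G = -0.900000
t=1: π = [0.2200, 0.2500, 0.1100, 0.1600, 0.2600], E[r] = -0.8100, γ^t·E[r] = -0.729000, running G = -1.629000
t=2: π = [0.2260, 0.2770, 0.1250, 0.1600, 0.2120], E[r] = -0.8070, γ^t·E[r] = -0.653670, running G = -2.282670
t=3: π = [0.2212, 0.2701, 0.1277, 0.1612, 0.2198], E[r] = -0.8193, γ^t·E[r] = -0.597270, running G = -2.879940
t=4: π = [0.2220, 0.2710, 0.1270, 0.1604, 0.2197], E[r] = -0.8196, γ^t·E[r] = -0.537759, running G = -3.417699
t=5: π = [0.2220, 0.2710, 0.1271, 0.1604, 0.2195], E[r] = -0.8195, γ^t·E[r] = -0.483886, running G = -3.901585
t=6: π = [0.2219, 0.2710, 0.1271, 0.1604, 0.2195], E[r] = -0.8195, γ^t·E[r] = -0.435524, running G = -4.337109
t=7: π = [0.2220, 0.2710, 0.1271, 0.1604, 0.2195], E[r] = -0.8195, γ^t·E[r] = -0.391970, running G = -4.729079
t=8: π = [0.2220, 0.2710, 0.1271, 0.1604, 0.2195], E[r] = -0.8195, γ^t·E[r] = -0.352773, running G = -5.081852

G = -5.0819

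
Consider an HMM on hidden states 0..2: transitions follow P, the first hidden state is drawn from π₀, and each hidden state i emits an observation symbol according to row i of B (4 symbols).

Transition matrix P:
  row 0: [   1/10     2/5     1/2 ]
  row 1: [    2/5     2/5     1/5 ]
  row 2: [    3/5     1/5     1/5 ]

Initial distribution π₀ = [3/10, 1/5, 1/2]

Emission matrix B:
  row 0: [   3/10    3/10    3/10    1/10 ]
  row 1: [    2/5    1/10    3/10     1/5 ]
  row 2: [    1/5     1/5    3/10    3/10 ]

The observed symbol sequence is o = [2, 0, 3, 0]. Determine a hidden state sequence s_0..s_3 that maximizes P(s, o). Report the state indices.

t=0: δ = [9.000e-02, 6.000e-02, 1.500e-01]  (obs o_0=2)
t=1: δ = [2.700e-02, 1.440e-02, 9.000e-03]  ψ = [2, 0, 0]  (obs o_1=0)
t=2: δ = [5.760e-04, 2.160e-03, 4.050e-03]  ψ = [1, 0, 0]  (obs o_2=3)
t=3: δ = [7.290e-04, 3.456e-04, 1.620e-04]  ψ = [2, 1, 2]  (obs o_3=0)
backtrack: best end state = 0; path = [2, 0, 2, 0]

path = [2, 0, 2, 0]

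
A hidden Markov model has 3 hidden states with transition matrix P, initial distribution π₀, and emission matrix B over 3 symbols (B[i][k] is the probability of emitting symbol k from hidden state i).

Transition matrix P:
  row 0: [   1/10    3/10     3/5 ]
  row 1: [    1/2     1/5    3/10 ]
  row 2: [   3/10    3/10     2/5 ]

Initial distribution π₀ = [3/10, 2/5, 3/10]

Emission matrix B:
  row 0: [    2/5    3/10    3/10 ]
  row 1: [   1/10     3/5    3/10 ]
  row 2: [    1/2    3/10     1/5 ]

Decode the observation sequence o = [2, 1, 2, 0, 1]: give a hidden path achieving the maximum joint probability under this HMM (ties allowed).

path = [0, 1, 0, 2, 1]

t=0: δ = [9.000e-02, 1.200e-01, 6.000e-02]  (obs o_0=2)
t=1: δ = [1.800e-02, 1.620e-02, 1.620e-02]  ψ = [1, 0, 0]  (obs o_1=1)
t=2: δ = [2.430e-03, 1.620e-03, 2.160e-03]  ψ = [1, 0, 0]  (obs o_2=2)
t=3: δ = [3.240e-04, 7.290e-05, 7.290e-04]  ψ = [1, 0, 0]  (obs o_3=0)
t=4: δ = [6.561e-05, 1.312e-04, 8.748e-05]  ψ = [2, 2, 2]  (obs o_4=1)
backtrack: best end state = 1; path = [0, 1, 0, 2, 1]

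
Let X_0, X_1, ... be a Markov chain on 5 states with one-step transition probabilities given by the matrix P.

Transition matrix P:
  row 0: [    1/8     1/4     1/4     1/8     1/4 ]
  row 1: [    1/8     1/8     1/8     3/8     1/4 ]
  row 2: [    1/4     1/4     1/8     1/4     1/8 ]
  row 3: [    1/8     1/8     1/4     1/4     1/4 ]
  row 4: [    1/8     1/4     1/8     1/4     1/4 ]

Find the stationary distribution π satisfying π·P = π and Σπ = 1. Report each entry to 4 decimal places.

Balance equations π_j = Σ_i π_i·P[i][j]:
  π_0 = 1/8·π_0 + 1/8·π_1 + 1/4·π_2 + 1/8·π_3 + 1/8·π_4
  π_1 = 1/4·π_0 + 1/8·π_1 + 1/4·π_2 + 1/8·π_3 + 1/4·π_4
  π_2 = 1/4·π_0 + 1/8·π_1 + 1/8·π_2 + 1/4·π_3 + 1/8·π_4
  π_3 = 1/8·π_0 + 3/8·π_1 + 1/4·π_2 + 1/4·π_3 + 1/4·π_4
  normalize: π_0 + π_1 + π_2 + π_3 + π_4 = 1
Solving the linear system gives exactly π = [677/4608, 893/4608, 101/576, 131/512, 1051/4608].

π = [0.1469, 0.1938, 0.1753, 0.2559, 0.2281]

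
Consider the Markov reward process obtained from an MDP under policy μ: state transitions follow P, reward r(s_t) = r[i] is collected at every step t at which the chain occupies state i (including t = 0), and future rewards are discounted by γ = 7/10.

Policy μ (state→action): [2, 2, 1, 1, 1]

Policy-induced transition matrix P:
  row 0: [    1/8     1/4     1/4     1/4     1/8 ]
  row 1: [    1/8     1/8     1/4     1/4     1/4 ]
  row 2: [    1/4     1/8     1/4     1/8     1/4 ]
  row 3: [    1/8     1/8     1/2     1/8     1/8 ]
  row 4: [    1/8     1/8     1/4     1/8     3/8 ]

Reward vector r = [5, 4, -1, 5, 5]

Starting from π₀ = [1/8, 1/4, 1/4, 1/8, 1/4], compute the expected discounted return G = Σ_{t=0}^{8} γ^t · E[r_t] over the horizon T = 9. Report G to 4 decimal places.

t=0: π = [0.1250, 0.2500, 0.2500, 0.1250, 0.2500], E[r] = 3.2500, γ^t·E[r] = 3.250000, running G = 3.250000
t=1: π = [0.1563, 0.1406, 0.2813, 0.1719, 0.2500], E[r] = 3.1719, γ^t·E[r] = 2.220313, running G = 5.470313
t=2: π = [0.1602, 0.1445, 0.2930, 0.1621, 0.2402], E[r] = 3.0977, γ^t·E[r] = 1.517852, running G = 6.988164
t=3: π = [0.1616, 0.1450, 0.2905, 0.1631, 0.2397], E[r] = 3.1118, γ^t·E[r] = 1.067353, running G = 8.055517
t=4: π = [0.1613, 0.1452, 0.2908, 0.1633, 0.2394], E[r] = 3.1102, γ^t·E[r] = 0.746751, running G = 8.802269
t=5: π = [0.1613, 0.1452, 0.2908, 0.1633, 0.2393], E[r] = 3.1098, γ^t·E[r] = 0.522671, running G = 9.324939
t=6: π = [0.1614, 0.1452, 0.2908, 0.1633, 0.2393], E[r] = 3.1099, γ^t·E[r] = 0.365872, running G = 9.690811
t=7: π = [0.1614, 0.1452, 0.2908, 0.1633, 0.2393], E[r] = 3.1099, γ^t·E[r] = 0.256110, running G = 9.946922
t=8: π = [0.1614, 0.1452, 0.2908, 0.1633, 0.2393], E[r] = 3.1099, γ^t·E[r] = 0.179277, running G = 10.126199

G = 10.1262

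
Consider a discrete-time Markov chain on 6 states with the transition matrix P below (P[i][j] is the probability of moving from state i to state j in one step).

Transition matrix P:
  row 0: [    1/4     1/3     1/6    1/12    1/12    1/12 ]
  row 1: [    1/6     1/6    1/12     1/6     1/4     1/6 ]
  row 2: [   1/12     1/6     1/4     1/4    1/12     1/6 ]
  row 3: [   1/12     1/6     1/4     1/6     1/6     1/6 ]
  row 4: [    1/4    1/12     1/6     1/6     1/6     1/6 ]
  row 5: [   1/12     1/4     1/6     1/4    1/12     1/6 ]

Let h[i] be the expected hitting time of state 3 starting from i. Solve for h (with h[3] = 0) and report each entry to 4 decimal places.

h = [6.1379, 5.6293, 5.0171, 0.0000, 5.6214, 5.0682]

First-step conditioning: h[3] = 0; for i ≠ 3, h[i] = 1 + Σ_k P[i][k]·h[k].
  h[0] = 1 + 1/4·h[0] + 1/3·h[1] + 1/6·h[2] + 1/12·h[4] + 1/12·h[5]
  h[1] = 1 + 1/6·h[0] + 1/6·h[1] + 1/12·h[2] + 1/4·h[4] + 1/6·h[5]
  h[2] = 1 + 1/12·h[0] + 1/6·h[1] + 1/4·h[2] + 1/12·h[4] + 1/6·h[5]
  h[4] = 1 + 1/4·h[0] + 1/12·h[1] + 1/6·h[2] + 1/6·h[4] + 1/6·h[5]
  h[5] = 1 + 1/12·h[0] + 1/4·h[1] + 1/6·h[2] + 1/12·h[4] + 1/6·h[5]
Solving the 5×5 linear system over states ≠ 3 gives exactly h = [15400/2509, 14124/2509, 12588/2509, 0, 14104/2509, 12716/2509] (h[3] = 0 is the target).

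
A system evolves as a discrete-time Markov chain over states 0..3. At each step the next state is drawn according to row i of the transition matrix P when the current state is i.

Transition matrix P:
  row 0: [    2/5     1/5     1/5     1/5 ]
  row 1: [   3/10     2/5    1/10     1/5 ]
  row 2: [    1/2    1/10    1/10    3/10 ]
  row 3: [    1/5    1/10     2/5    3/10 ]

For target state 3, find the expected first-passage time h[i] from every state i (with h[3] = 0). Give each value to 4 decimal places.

First-step conditioning: h[3] = 0; for i ≠ 3, h[i] = 1 + Σ_k P[i][k]·h[k].
  h[0] = 1 + 2/5·h[0] + 1/5·h[1] + 1/5·h[2]
  h[1] = 1 + 3/10·h[0] + 2/5·h[1] + 1/10·h[2]
  h[2] = 1 + 1/2·h[0] + 1/10·h[1] + 1/10·h[2]
Solving the 3×3 linear system over states ≠ 3 gives exactly h = [435/94, 220/47, 395/94, 0] (h[3] = 0 is the target).

h = [4.6277, 4.6809, 4.2021, 0.0000]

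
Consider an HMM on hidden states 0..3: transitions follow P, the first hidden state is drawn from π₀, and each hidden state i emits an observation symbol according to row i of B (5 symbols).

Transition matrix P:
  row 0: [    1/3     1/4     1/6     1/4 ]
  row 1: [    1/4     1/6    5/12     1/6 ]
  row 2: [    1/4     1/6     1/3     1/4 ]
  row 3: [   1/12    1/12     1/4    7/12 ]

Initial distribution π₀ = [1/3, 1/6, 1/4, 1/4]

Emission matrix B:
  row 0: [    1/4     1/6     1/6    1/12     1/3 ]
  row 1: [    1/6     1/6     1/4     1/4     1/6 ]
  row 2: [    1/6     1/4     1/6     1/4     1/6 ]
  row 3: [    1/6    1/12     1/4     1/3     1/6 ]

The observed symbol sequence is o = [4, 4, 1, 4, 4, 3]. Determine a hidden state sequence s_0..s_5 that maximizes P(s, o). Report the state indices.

path = [0, 0, 0, 0, 0, 3]

t=0: δ = [1.111e-01, 2.778e-02, 4.167e-02, 4.167e-02]  (obs o_0=4)
t=1: δ = [1.235e-02, 4.630e-03, 3.086e-03, 4.630e-03]  ψ = [0, 0, 0, 0]  (obs o_1=4)
t=2: δ = [6.859e-04, 5.144e-04, 5.144e-04, 2.572e-04]  ψ = [0, 0, 0, 0]  (obs o_2=1)
t=3: δ = [7.621e-05, 2.858e-05, 3.572e-05, 2.858e-05]  ψ = [0, 0, 1, 0]  (obs o_3=4)
t=4: δ = [8.468e-06, 3.175e-06, 2.117e-06, 3.175e-06]  ψ = [0, 0, 0, 0]  (obs o_4=4)
t=5: δ = [2.352e-07, 5.292e-07, 3.528e-07, 7.056e-07]  ψ = [0, 0, 0, 0]  (obs o_5=3)
backtrack: best end state = 3; path = [0, 0, 0, 0, 0, 3]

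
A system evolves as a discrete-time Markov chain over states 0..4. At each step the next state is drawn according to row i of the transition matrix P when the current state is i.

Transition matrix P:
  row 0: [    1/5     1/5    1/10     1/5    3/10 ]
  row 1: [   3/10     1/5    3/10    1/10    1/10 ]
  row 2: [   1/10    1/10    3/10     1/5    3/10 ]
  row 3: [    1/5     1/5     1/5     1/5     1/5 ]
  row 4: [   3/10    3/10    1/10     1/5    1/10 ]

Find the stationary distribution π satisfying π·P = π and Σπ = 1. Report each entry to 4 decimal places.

Balance equations π_j = Σ_i π_i·P[i][j]:
  π_0 = 1/5·π_0 + 3/10·π_1 + 1/10·π_2 + 1/5·π_3 + 3/10·π_4
  π_1 = 1/5·π_0 + 1/5·π_1 + 1/10·π_2 + 1/5·π_3 + 3/10·π_4
  π_2 = 1/10·π_0 + 3/10·π_1 + 3/10·π_2 + 1/5·π_3 + 1/10·π_4
  π_3 = 1/5·π_0 + 1/10·π_1 + 1/5·π_2 + 1/5·π_3 + 1/5·π_4
  normalize: π_0 + π_1 + π_2 + π_3 + π_4 = 1
Solving the linear system gives exactly π = [110/499, 100/499, 493/2495, 449/2495, 503/2495].

π = [0.2204, 0.2004, 0.1976, 0.1800, 0.2016]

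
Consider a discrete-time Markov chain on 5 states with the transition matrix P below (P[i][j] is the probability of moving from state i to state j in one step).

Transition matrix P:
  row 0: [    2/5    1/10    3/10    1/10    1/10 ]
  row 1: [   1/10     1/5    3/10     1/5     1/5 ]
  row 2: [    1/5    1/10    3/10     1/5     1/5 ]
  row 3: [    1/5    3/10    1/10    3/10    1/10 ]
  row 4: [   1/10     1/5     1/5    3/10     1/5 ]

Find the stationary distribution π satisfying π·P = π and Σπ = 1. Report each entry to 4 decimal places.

π = [0.2082, 0.1767, 0.2409, 0.2166, 0.1575]

Balance equations π_j = Σ_i π_i·P[i][j]:
  π_0 = 2/5·π_0 + 1/10·π_1 + 1/5·π_2 + 1/5·π_3 + 1/10·π_4
  π_1 = 1/10·π_0 + 1/5·π_1 + 1/10·π_2 + 3/10·π_3 + 1/5·π_4
  π_2 = 3/10·π_0 + 3/10·π_1 + 3/10·π_2 + 1/10·π_3 + 1/5·π_4
  π_3 = 1/10·π_0 + 1/5·π_1 + 1/5·π_2 + 3/10·π_3 + 3/10·π_4
  normalize: π_0 + π_1 + π_2 + π_3 + π_4 = 1
Solving the linear system gives exactly π = [1343/6450, 38/215, 259/1075, 1397/6450, 508/3225].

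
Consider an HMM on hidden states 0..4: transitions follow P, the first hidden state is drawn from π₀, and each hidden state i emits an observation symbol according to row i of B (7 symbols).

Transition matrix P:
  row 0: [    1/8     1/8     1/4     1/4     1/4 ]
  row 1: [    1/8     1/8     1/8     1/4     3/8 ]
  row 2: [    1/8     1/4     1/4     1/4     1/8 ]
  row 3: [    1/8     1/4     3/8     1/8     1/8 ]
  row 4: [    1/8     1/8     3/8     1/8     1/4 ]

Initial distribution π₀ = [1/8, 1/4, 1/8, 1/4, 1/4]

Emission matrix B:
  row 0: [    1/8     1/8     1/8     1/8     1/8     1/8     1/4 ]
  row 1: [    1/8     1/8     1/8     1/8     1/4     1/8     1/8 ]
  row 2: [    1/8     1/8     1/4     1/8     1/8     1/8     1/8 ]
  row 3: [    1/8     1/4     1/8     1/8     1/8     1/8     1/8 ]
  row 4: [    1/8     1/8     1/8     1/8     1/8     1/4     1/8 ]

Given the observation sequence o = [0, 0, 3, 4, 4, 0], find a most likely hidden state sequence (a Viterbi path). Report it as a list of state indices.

t=0: δ = [1.562e-02, 3.125e-02, 1.562e-02, 3.125e-02, 3.125e-02]  (obs o_0=0)
t=1: δ = [4.883e-04, 9.766e-04, 1.465e-03, 9.766e-04, 1.465e-03]  ψ = [1, 3, 3, 1, 1]  (obs o_1=0)
t=2: δ = [2.289e-05, 4.578e-05, 6.866e-05, 4.578e-05, 4.578e-05]  ψ = [2, 2, 4, 2, 1]  (obs o_2=3)
t=3: δ = [1.073e-06, 4.292e-06, 2.146e-06, 2.146e-06, 2.146e-06]  ψ = [2, 2, 2, 2, 1]  (obs o_3=4)
t=4: δ = [6.706e-08, 1.341e-07, 1.006e-07, 1.341e-07, 2.012e-07]  ψ = [1, 1, 3, 1, 1]  (obs o_4=4)
t=5: δ = [3.143e-09, 4.191e-09, 9.430e-09, 4.191e-09, 6.286e-09]  ψ = [4, 3, 4, 1, 1]  (obs o_5=0)
backtrack: best end state = 2; path = [1, 4, 2, 1, 4, 2]

path = [1, 4, 2, 1, 4, 2]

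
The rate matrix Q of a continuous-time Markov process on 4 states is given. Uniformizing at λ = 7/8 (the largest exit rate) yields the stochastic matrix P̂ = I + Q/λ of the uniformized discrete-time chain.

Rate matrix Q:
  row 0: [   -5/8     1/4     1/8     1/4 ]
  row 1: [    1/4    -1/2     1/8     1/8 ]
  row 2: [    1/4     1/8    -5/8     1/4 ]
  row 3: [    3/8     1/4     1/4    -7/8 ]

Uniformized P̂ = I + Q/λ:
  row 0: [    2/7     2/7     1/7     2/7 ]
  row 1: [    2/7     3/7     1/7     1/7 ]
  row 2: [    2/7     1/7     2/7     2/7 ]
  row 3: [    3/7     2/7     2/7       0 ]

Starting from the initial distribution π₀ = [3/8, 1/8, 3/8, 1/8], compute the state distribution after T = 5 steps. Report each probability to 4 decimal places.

π = [0.3126, 0.3002, 0.1981, 0.1890]

t=0: π = [0.3750, 0.1250, 0.3750, 0.1250]
t=1: π = [0.3036, 0.2500, 0.2143, 0.2321]
t=2: π = [0.3189, 0.2908, 0.2066, 0.1837]
t=3: π = [0.3120, 0.2977, 0.1986, 0.1917]
t=4: π = [0.3131, 0.2999, 0.1986, 0.1884]
t=5: π = [0.3126, 0.3002, 0.1981, 0.1890]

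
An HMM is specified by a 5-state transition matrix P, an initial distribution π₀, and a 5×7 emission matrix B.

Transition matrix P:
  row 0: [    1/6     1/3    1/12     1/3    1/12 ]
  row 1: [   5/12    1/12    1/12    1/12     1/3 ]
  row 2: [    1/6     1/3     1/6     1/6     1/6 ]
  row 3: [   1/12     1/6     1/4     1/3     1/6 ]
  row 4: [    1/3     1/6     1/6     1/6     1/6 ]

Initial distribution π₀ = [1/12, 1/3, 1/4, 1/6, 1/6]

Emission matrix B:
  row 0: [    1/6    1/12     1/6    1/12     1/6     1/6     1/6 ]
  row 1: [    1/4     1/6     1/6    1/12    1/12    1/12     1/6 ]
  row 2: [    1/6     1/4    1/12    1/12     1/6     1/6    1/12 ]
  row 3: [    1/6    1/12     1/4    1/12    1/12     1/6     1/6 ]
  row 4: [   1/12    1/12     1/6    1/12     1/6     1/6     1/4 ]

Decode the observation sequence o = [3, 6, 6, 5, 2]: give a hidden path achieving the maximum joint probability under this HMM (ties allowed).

path = [1, 0, 1, 0, 3]

t=0: δ = [6.944e-03, 2.778e-02, 2.083e-02, 1.389e-02, 1.389e-02]  (obs o_0=3)
t=1: δ = [1.929e-03, 1.157e-03, 2.894e-04, 7.716e-04, 2.315e-03]  ψ = [1, 2, 2, 3, 1]  (obs o_1=6)
t=2: δ = [1.286e-04, 1.072e-04, 3.215e-05, 1.072e-04, 9.645e-05]  ψ = [4, 0, 4, 0, 1]  (obs o_2=6)
t=3: δ = [7.442e-06, 3.572e-06, 4.465e-06, 7.144e-06, 5.954e-06]  ψ = [1, 0, 3, 0, 1]  (obs o_3=5)
t=4: δ = [3.308e-07, 4.135e-07, 1.488e-07, 6.202e-07, 1.985e-07]  ψ = [4, 0, 3, 0, 1]  (obs o_4=2)
backtrack: best end state = 3; path = [1, 0, 1, 0, 3]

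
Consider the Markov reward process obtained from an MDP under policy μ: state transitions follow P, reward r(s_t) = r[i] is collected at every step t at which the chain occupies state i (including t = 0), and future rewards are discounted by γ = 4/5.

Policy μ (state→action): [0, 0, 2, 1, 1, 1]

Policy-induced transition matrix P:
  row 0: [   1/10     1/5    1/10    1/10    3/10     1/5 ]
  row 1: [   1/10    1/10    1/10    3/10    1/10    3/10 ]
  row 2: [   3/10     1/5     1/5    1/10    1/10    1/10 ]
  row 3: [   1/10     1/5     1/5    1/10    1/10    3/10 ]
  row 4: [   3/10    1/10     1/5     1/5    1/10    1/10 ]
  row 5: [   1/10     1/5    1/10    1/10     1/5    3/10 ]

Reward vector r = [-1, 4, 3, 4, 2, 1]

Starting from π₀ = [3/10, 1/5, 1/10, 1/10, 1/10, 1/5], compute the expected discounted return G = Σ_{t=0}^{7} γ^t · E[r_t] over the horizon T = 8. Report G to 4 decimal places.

G = 8.1919

t=0: π = [0.3000, 0.2000, 0.1000, 0.1000, 0.1000, 0.2000], E[r] = 1.6000, γ^t·E[r] = 1.600000, running G = 1.600000
t=1: π = [0.1400, 0.1700, 0.1300, 0.1500, 0.1800, 0.2300], E[r] = 2.1200, γ^t·E[r] = 1.696000, running G = 3.296000
t=2: π = [0.1620, 0.1650, 0.1460, 0.1520, 0.1510, 0.2240], E[r] = 2.0700, γ^t·E[r] = 1.324800, running G = 4.620800
t=3: π = [0.1594, 0.1684, 0.1449, 0.1481, 0.1548, 0.2244], E[r] = 2.0753, γ^t·E[r] = 1.062554, running G = 5.683354
t=4: π = [0.1599, 0.1677, 0.1448, 0.1492, 0.1543, 0.2241], E[r] = 2.0745, γ^t·E[r] = 0.849723, running G = 6.533077
t=5: π = [0.1598, 0.1678, 0.1448, 0.1490, 0.1544, 0.2242], E[r] = 2.0747, γ^t·E[r] = 0.679843, running G = 7.212920
t=6: π = [0.1598, 0.1678, 0.1448, 0.1490, 0.1544, 0.2242], E[r] = 2.0747, γ^t·E[r] = 0.543863, running G = 7.756782
t=7: π = [0.1598, 0.1678, 0.1448, 0.1490, 0.1544, 0.2242], E[r] = 2.0747, γ^t·E[r] = 0.435092, running G = 8.191874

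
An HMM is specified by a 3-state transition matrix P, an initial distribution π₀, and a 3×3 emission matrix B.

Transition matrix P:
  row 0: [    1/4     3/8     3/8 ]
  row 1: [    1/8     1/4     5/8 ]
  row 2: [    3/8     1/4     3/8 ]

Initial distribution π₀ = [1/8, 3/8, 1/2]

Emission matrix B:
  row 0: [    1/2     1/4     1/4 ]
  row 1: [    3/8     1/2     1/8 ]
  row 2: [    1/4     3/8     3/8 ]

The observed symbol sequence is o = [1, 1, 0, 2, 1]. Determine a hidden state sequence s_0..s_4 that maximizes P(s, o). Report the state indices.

t=0: δ = [3.125e-02, 1.875e-01, 1.875e-01]  (obs o_0=1)
t=1: δ = [1.758e-02, 2.344e-02, 4.395e-02]  ψ = [2, 1, 1]  (obs o_1=1)
t=2: δ = [8.240e-03, 4.120e-03, 4.120e-03]  ψ = [2, 2, 2]  (obs o_2=0)
t=3: δ = [5.150e-04, 3.862e-04, 1.159e-03]  ψ = [0, 0, 0]  (obs o_3=2)
t=4: δ = [1.086e-04, 1.448e-04, 1.629e-04]  ψ = [2, 2, 2]  (obs o_4=1)
backtrack: best end state = 2; path = [1, 2, 0, 2, 2]

path = [1, 2, 0, 2, 2]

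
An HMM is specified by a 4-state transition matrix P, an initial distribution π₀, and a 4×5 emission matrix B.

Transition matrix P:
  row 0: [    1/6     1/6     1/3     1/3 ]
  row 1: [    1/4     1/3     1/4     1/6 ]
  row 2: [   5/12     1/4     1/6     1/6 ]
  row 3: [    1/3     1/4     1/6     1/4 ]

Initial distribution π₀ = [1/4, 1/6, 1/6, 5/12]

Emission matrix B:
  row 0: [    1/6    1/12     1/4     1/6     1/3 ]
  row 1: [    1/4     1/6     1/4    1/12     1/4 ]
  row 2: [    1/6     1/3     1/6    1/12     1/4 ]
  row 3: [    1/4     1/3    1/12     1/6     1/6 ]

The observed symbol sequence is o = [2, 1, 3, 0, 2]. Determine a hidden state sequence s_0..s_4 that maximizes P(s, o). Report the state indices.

path = [0, 2, 0, 3, 0]

t=0: δ = [6.250e-02, 4.167e-02, 2.778e-02, 3.472e-02]  (obs o_0=2)
t=1: δ = [9.645e-04, 2.315e-03, 6.944e-03, 6.944e-03]  ψ = [2, 1, 0, 0]  (obs o_1=1)
t=2: δ = [4.823e-04, 1.447e-04, 9.645e-05, 2.894e-04]  ψ = [2, 2, 2, 3]  (obs o_2=3)
t=3: δ = [1.608e-05, 2.009e-05, 2.679e-05, 4.019e-05]  ψ = [3, 0, 0, 0]  (obs o_3=0)
t=4: δ = [3.349e-06, 2.512e-06, 1.116e-06, 8.372e-07]  ψ = [3, 3, 3, 3]  (obs o_4=2)
backtrack: best end state = 0; path = [0, 2, 0, 3, 0]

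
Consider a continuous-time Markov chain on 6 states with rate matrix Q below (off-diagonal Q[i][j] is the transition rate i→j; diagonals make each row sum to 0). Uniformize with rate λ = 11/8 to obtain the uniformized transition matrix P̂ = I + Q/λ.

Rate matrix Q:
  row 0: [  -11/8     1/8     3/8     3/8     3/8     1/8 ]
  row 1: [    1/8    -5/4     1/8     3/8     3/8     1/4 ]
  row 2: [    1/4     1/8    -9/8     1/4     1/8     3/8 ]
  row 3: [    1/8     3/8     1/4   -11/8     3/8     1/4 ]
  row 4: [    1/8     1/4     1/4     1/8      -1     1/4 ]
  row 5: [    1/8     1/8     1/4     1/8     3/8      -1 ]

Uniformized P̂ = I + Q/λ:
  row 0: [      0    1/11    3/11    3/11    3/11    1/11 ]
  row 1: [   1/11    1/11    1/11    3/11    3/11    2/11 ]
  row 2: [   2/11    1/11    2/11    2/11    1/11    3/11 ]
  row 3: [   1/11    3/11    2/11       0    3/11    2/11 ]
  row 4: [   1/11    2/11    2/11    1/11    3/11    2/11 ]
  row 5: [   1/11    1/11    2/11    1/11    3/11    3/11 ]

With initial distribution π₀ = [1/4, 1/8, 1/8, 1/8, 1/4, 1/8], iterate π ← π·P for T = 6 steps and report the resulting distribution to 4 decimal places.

π = [0.0982, 0.1378, 0.1782, 0.1375, 0.2403, 0.2080]

t=0: π = [0.2500, 0.1250, 0.1250, 0.1250, 0.2500, 0.1250]
t=1: π = [0.0795, 0.1364, 0.1932, 0.1591, 0.2500, 0.1818]
t=2: π = [0.1012, 0.1426, 0.1767, 0.1333, 0.2376, 0.2087]
t=3: π = [0.0978, 0.1367, 0.1781, 0.1392, 0.2406, 0.2076]
t=4: π = [0.0982, 0.1381, 0.1783, 0.1371, 0.2404, 0.2080]
t=5: π = [0.0982, 0.1377, 0.1782, 0.1376, 0.2403, 0.2080]
t=6: π = [0.0982, 0.1378, 0.1782, 0.1375, 0.2403, 0.2080]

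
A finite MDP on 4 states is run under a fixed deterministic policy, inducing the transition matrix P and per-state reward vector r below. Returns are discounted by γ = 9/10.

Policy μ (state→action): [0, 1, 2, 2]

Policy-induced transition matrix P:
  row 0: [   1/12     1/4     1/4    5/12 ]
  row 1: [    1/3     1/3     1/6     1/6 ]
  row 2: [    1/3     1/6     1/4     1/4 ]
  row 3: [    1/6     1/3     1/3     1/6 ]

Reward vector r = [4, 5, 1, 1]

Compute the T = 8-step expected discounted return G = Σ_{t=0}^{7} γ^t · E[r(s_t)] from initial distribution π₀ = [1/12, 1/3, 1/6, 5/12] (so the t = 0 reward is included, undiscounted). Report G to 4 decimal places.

t=0: π = [0.0833, 0.3333, 0.1667, 0.4167], E[r] = 2.5833, γ^t·E[r] = 2.583333, running G = 2.583333
t=1: π = [0.2431, 0.2986, 0.2569, 0.2014], E[r] = 2.9236, γ^t·E[r] = 2.631250, running G = 5.214583
t=2: π = [0.2390, 0.2703, 0.2419, 0.2488], E[r] = 2.7980, γ^t·E[r] = 2.266406, running G = 7.480990
t=3: π = [0.2321, 0.2731, 0.2482, 0.2466], E[r] = 2.7887, γ^t·E[r] = 2.032980, running G = 9.513970
t=4: π = [0.2342, 0.2726, 0.2478, 0.2454], E[r] = 2.7931, γ^t·E[r] = 1.832564, running G = 11.346534
t=5: π = [0.2339, 0.2725, 0.2477, 0.2459], E[r] = 2.7917, γ^t·E[r] = 1.648485, running G = 12.995019
t=6: π = [0.2339, 0.2726, 0.2478, 0.2458], E[r] = 2.7919, γ^t·E[r] = 1.483715, running G = 14.478734
t=7: π = [0.2339, 0.2725, 0.2478, 0.2458], E[r] = 2.7919, γ^t·E[r] = 1.335348, running G = 15.814082

G = 15.8141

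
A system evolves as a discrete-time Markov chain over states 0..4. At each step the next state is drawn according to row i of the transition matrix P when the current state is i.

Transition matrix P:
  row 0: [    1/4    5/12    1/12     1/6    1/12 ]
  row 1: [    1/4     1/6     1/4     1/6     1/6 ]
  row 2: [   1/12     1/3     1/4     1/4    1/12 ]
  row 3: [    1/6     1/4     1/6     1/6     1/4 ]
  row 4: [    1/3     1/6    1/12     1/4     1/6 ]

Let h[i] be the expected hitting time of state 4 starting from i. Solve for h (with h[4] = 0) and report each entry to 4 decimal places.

h = [7.2279, 6.7375, 7.1641, 6.0997, 0.0000]

First-step conditioning: h[4] = 0; for i ≠ 4, h[i] = 1 + Σ_k P[i][k]·h[k].
  h[0] = 1 + 1/4·h[0] + 5/12·h[1] + 1/12·h[2] + 1/6·h[3]
  h[1] = 1 + 1/4·h[0] + 1/6·h[1] + 1/4·h[2] + 1/6·h[3]
  h[2] = 1 + 1/12·h[0] + 1/3·h[1] + 1/4·h[2] + 1/4·h[3]
  h[3] = 1 + 1/6·h[0] + 1/4·h[1] + 1/6·h[2] + 1/6·h[3]
Solving the 4×4 linear system over states ≠ 4 gives exactly h = [1554/215, 2028/301, 10782/1505, 1836/301, 0] (h[4] = 0 is the target).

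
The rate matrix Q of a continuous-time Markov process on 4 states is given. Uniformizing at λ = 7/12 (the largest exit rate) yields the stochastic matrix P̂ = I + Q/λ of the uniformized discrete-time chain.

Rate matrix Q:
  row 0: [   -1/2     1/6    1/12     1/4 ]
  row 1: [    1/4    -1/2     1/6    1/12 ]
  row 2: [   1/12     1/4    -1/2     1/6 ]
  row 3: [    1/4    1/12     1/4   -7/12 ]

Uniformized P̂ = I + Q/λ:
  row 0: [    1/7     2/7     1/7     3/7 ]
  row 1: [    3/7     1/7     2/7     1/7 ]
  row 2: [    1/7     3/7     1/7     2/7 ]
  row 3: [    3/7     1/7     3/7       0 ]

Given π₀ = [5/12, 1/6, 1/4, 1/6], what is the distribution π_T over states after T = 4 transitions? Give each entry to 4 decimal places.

π = [0.2847, 0.2483, 0.2476, 0.2194]

t=0: π = [0.4167, 0.1667, 0.2500, 0.1667]
t=1: π = [0.2381, 0.2738, 0.2143, 0.2738]
t=2: π = [0.2993, 0.2381, 0.2602, 0.2024]
t=3: π = [0.2687, 0.2600, 0.2347, 0.2366]
t=4: π = [0.2847, 0.2483, 0.2476, 0.2194]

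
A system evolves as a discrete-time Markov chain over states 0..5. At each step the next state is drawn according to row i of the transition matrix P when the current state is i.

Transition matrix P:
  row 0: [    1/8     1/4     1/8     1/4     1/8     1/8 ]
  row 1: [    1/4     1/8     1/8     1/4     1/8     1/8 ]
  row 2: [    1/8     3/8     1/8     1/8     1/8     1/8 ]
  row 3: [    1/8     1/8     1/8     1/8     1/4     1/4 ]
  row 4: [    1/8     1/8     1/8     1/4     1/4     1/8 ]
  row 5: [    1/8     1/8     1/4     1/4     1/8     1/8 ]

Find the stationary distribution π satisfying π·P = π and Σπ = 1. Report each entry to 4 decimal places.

Balance equations π_j = Σ_i π_i·P[i][j]:
  π_0 = 1/8·π_0 + 1/4·π_1 + 1/8·π_2 + 1/8·π_3 + 1/8·π_4 + 1/8·π_5
  π_1 = 1/4·π_0 + 1/8·π_1 + 3/8·π_2 + 1/8·π_3 + 1/8·π_4 + 1/8·π_5
  π_2 = 1/8·π_0 + 1/8·π_1 + 1/8·π_2 + 1/8·π_3 + 1/8·π_4 + 1/4·π_5
  π_3 = 1/4·π_0 + 1/4·π_1 + 1/8·π_2 + 1/8·π_3 + 1/4·π_4 + 1/4·π_5
  π_4 = 1/8·π_0 + 1/8·π_1 + 1/8·π_2 + 1/4·π_3 + 1/4·π_4 + 1/8·π_5
  normalize: π_0 + π_1 + π_2 + π_3 + π_4 + π_5 = 1
Solving the linear system gives exactly π = [5359/36351, 6521/36351, 83/577, 119/577, 696/4039, 87/577].

π = [0.1474, 0.1794, 0.1438, 0.2062, 0.1723, 0.1508]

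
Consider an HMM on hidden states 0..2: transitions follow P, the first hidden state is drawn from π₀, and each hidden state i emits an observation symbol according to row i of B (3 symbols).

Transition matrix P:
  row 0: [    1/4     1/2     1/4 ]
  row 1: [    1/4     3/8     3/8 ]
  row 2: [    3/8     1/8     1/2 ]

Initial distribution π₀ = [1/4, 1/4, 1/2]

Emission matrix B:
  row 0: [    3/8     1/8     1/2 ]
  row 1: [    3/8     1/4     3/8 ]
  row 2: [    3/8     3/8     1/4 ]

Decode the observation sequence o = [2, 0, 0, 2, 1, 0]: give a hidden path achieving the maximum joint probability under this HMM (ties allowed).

t=0: δ = [1.250e-01, 9.375e-02, 1.250e-01]  (obs o_0=2)
t=1: δ = [1.758e-02, 2.344e-02, 2.344e-02]  ψ = [2, 0, 2]  (obs o_1=0)
t=2: δ = [3.296e-03, 3.296e-03, 4.395e-03]  ψ = [2, 0, 2]  (obs o_2=0)
t=3: δ = [8.240e-04, 6.180e-04, 5.493e-04]  ψ = [2, 0, 2]  (obs o_3=2)
t=4: δ = [2.575e-05, 1.030e-04, 1.030e-04]  ψ = [0, 0, 2]  (obs o_4=1)
t=5: δ = [1.448e-05, 1.448e-05, 1.931e-05]  ψ = [2, 1, 2]  (obs o_5=0)
backtrack: best end state = 2; path = [2, 2, 2, 2, 2, 2]

path = [2, 2, 2, 2, 2, 2]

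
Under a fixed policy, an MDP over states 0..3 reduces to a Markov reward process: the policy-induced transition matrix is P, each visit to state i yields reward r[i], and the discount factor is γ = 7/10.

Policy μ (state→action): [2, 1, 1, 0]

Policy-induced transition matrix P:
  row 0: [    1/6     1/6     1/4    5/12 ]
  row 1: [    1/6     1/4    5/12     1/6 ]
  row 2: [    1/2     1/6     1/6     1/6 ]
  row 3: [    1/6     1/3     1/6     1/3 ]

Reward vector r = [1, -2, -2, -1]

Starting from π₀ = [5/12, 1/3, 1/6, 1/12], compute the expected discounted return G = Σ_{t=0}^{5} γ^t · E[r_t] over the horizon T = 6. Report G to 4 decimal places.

t=0: π = [0.4167, 0.3333, 0.1667, 0.0833], E[r] = -0.6667, γ^t·E[r] = -0.666667, running G = -0.666667
t=1: π = [0.2222, 0.2083, 0.2847, 0.2847], E[r] = -1.0486, γ^t·E[r] = -0.734028, running G = -1.400694
t=2: π = [0.2616, 0.2315, 0.2373, 0.2697], E[r] = -0.9456, γ^t·E[r] = -0.463345, running G = -1.864039
t=3: π = [0.2458, 0.2309, 0.2463, 0.2770], E[r] = -0.9857, γ^t·E[r] = -0.338104, running G = -2.202143
t=4: π = [0.2488, 0.2321, 0.2449, 0.2743], E[r] = -0.9794, γ^t·E[r] = -0.235152, running G = -2.437295
t=5: π = [0.2483, 0.2317, 0.2454, 0.2746], E[r] = -0.9806, γ^t·E[r] = -0.164802, running G = -2.602097

G = -2.6021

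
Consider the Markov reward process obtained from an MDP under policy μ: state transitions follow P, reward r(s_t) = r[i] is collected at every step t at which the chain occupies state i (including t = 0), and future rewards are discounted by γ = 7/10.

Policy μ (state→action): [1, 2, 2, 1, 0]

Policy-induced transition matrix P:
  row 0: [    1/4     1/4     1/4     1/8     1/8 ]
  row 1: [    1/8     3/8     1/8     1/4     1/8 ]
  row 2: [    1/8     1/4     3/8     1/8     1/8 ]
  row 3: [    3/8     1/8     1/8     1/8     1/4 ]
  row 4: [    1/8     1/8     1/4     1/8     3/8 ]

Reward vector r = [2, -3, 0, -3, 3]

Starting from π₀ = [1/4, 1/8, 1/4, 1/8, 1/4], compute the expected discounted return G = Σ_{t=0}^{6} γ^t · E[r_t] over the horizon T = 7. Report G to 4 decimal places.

G = 0.1377

t=0: π = [0.2500, 0.1250, 0.2500, 0.1250, 0.2500], E[r] = 0.5000, γ^t·E[r] = 0.500000, running G = 0.500000
t=1: π = [0.1875, 0.2188, 0.2500, 0.1406, 0.2031], E[r] = -0.0938, γ^t·E[r] = -0.065625, running G = 0.434375
t=2: π = [0.1836, 0.2344, 0.2363, 0.1523, 0.1934], E[r] = -0.2129, γ^t·E[r] = -0.104316, running G = 0.330059
t=3: π = [0.1860, 0.2361, 0.2312, 0.1543, 0.1924], E[r] = -0.2219, γ^t·E[r] = -0.076120, running G = 0.253939
t=4: π = [0.1868, 0.2362, 0.2301, 0.1545, 0.1924], E[r] = -0.2213, γ^t·E[r] = -0.053123, running G = 0.200816
t=5: π = [0.1870, 0.2362, 0.2299, 0.1545, 0.1924], E[r] = -0.2209, γ^t·E[r] = -0.037119, running G = 0.163697
t=6: π = [0.1870, 0.2362, 0.2299, 0.1545, 0.1924], E[r] = -0.2208, γ^t·E[r] = -0.025972, running G = 0.137724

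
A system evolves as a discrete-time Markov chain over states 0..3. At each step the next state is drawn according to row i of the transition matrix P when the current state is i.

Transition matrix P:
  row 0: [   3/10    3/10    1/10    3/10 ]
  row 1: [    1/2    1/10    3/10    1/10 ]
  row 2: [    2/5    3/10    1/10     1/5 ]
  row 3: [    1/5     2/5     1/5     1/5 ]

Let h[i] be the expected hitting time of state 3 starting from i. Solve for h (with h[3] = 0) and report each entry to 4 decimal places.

First-step conditioning: h[3] = 0; for i ≠ 3, h[i] = 1 + Σ_k P[i][k]·h[k].
  h[0] = 1 + 3/10·h[0] + 3/10·h[1] + 1/10·h[2]
  h[1] = 1 + 1/2·h[0] + 1/10·h[1] + 3/10·h[2]
  h[2] = 1 + 2/5·h[0] + 3/10·h[1] + 1/10·h[2]
Solving the 3×3 linear system over states ≠ 3 gives exactly h = [200/47, 710/141, 220/47, 0] (h[3] = 0 is the target).

h = [4.2553, 5.0355, 4.6809, 0.0000]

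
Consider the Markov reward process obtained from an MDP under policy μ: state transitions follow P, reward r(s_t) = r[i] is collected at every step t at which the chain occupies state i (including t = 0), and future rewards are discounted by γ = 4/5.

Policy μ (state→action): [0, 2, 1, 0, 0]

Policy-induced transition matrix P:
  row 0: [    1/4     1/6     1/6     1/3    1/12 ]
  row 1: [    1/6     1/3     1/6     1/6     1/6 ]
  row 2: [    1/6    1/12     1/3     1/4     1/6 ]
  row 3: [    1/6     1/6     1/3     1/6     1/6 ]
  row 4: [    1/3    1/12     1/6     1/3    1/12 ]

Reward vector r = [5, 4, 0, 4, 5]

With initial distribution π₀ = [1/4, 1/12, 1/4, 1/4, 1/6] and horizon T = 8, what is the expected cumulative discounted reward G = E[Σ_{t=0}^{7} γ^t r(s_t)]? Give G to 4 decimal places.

t=0: π = [0.2500, 0.0833, 0.2500, 0.2500, 0.1667], E[r] = 3.4167, γ^t·E[r] = 3.416667, running G = 3.416667
t=1: π = [0.2153, 0.1458, 0.2500, 0.2569, 0.1319], E[r] = 3.3472, γ^t·E[r] = 2.677778, running G = 6.094444
t=2: π = [0.2066, 0.1591, 0.2512, 0.2454, 0.1377], E[r] = 3.3397, γ^t·E[r] = 2.137407, running G = 8.231852
t=3: π = [0.2068, 0.1608, 0.2494, 0.2450, 0.1380], E[r] = 3.3471, γ^t·E[r] = 1.713728, running G = 9.945580
t=4: π = [0.2069, 0.1612, 0.2491, 0.2449, 0.1379], E[r] = 3.3486, γ^t·E[r] = 1.371570, running G = 11.317151
t=5: π = [0.2069, 0.1613, 0.2490, 0.2449, 0.1379], E[r] = 3.3488, γ^t·E[r] = 1.097347, running G = 12.414497
t=6: π = [0.2069, 0.1613, 0.2490, 0.2449, 0.1379], E[r] = 3.3489, γ^t·E[r] = 0.877894, running G = 13.292391
t=7: π = [0.2069, 0.1613, 0.2490, 0.2449, 0.1379], E[r] = 3.3489, γ^t·E[r] = 0.702318, running G = 13.994709

G = 13.9947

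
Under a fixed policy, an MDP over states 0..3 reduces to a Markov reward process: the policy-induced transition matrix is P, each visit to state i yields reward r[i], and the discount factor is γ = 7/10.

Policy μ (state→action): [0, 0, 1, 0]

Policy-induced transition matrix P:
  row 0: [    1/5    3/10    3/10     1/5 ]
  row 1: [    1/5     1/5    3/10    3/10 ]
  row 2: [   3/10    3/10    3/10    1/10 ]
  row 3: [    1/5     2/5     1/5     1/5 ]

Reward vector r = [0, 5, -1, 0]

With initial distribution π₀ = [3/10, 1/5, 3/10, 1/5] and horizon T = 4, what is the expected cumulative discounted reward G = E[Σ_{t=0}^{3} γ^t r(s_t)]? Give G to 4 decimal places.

t=0: π = [0.3000, 0.2000, 0.3000, 0.2000], E[r] = 0.7000, γ^t·E[r] = 0.700000, running G = 0.700000
t=1: π = [0.2300, 0.3000, 0.2800, 0.1900], E[r] = 1.2200, γ^t·E[r] = 0.854000, running G = 1.554000
t=2: π = [0.2280, 0.2890, 0.2810, 0.2020], E[r] = 1.1640, γ^t·E[r] = 0.570360, running G = 2.124360
t=3: π = [0.2281, 0.2913, 0.2798, 0.2008], E[r] = 1.1767, γ^t·E[r] = 0.403608, running G = 2.527968

G = 2.5280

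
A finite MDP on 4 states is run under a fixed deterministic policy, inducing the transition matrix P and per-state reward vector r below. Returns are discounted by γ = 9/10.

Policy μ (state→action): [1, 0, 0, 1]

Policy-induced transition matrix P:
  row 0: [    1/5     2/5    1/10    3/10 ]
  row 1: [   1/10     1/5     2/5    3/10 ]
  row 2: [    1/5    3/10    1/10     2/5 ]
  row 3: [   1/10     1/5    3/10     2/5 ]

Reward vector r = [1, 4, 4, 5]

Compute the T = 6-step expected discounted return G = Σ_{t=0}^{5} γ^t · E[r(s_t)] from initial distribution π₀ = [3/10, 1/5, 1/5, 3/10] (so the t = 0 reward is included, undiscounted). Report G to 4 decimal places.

G = 17.8990

t=0: π = [0.3000, 0.2000, 0.2000, 0.3000], E[r] = 3.4000, γ^t·E[r] = 3.400000, running G = 3.400000
t=1: π = [0.1500, 0.2800, 0.2200, 0.3500], E[r] = 3.9000, γ^t·E[r] = 3.510000, running G = 6.910000
t=2: π = [0.1370, 0.2520, 0.2540, 0.3570], E[r] = 3.9460, γ^t·E[r] = 3.196260, running G = 10.106260
t=3: π = [0.1391, 0.2528, 0.2470, 0.3611], E[r] = 3.9438, γ^t·E[r] = 2.875030, running G = 12.981290
t=4: π = [0.1386, 0.2525, 0.2481, 0.3608], E[r] = 3.9450, γ^t·E[r] = 2.588301, running G = 15.569592
t=5: π = [0.1387, 0.2525, 0.2479, 0.3609], E[r] = 3.9449, γ^t·E[r] = 2.329416, running G = 17.899007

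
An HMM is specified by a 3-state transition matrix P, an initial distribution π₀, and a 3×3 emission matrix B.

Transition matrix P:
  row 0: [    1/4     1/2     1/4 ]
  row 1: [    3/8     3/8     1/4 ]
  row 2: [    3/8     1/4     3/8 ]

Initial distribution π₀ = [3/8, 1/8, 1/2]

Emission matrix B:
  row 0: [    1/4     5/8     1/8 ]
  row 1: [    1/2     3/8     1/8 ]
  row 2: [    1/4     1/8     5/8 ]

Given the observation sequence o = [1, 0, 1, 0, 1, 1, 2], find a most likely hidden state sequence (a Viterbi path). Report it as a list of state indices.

t=0: δ = [2.344e-01, 4.688e-02, 6.250e-02]  (obs o_0=1)
t=1: δ = [1.465e-02, 5.859e-02, 1.465e-02]  ψ = [0, 0, 0]  (obs o_1=0)
t=2: δ = [1.373e-02, 8.240e-03, 1.831e-03]  ψ = [1, 1, 1]  (obs o_2=1)
t=3: δ = [8.583e-04, 3.433e-03, 8.583e-04]  ψ = [0, 0, 0]  (obs o_3=0)
t=4: δ = [8.047e-04, 4.828e-04, 1.073e-04]  ψ = [1, 1, 1]  (obs o_4=1)
t=5: δ = [1.257e-04, 1.509e-04, 2.515e-05]  ψ = [0, 0, 0]  (obs o_5=1)
t=6: δ = [7.072e-06, 7.858e-06, 2.357e-05]  ψ = [1, 0, 1]  (obs o_6=2)
backtrack: best end state = 2; path = [0, 1, 0, 1, 0, 1, 2]

path = [0, 1, 0, 1, 0, 1, 2]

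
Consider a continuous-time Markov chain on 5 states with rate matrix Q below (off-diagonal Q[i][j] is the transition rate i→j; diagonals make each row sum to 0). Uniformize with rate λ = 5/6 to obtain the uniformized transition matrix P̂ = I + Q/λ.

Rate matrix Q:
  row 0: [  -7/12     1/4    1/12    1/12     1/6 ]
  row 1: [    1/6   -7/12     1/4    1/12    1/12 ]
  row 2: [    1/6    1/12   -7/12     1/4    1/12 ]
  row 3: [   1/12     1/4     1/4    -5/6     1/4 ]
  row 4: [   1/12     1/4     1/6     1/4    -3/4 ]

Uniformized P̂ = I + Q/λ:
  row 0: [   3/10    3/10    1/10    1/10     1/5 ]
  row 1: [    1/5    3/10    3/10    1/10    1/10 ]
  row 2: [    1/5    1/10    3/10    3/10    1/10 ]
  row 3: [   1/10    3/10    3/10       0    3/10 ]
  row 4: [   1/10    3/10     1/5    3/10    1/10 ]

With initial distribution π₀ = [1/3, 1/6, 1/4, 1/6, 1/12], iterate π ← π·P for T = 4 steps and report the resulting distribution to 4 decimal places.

π = [0.1874, 0.2506, 0.2473, 0.1635, 0.1512]

t=0: π = [0.3333, 0.1667, 0.2500, 0.1667, 0.0833]
t=1: π = [0.2083, 0.2500, 0.2250, 0.1500, 0.1667]
t=2: π = [0.1892, 0.2550, 0.2417, 0.1633, 0.1508]
t=3: π = [0.1875, 0.2517, 0.2471, 0.1622, 0.1516]
t=4: π = [0.1874, 0.2506, 0.2473, 0.1635, 0.1512]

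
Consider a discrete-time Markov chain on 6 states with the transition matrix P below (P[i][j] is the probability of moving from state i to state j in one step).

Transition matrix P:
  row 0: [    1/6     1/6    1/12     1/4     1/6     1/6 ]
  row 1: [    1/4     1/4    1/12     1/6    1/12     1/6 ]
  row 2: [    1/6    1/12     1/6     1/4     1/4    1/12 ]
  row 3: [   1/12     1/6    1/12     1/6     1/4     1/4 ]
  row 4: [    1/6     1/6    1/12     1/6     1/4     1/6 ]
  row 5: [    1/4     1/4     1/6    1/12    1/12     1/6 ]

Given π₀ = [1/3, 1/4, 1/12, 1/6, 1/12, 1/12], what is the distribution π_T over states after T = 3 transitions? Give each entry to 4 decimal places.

π = [0.1823, 0.1881, 0.1067, 0.1760, 0.1744, 0.1725]

t=0: π = [0.3333, 0.2500, 0.0833, 0.1667, 0.0833, 0.0833]
t=1: π = [0.1806, 0.1875, 0.0972, 0.1944, 0.1667, 0.1736]
t=2: π = [0.1806, 0.1887, 0.1059, 0.1753, 0.1748, 0.1748]
t=3: π = [0.1823, 0.1881, 0.1067, 0.1760, 0.1744, 0.1725]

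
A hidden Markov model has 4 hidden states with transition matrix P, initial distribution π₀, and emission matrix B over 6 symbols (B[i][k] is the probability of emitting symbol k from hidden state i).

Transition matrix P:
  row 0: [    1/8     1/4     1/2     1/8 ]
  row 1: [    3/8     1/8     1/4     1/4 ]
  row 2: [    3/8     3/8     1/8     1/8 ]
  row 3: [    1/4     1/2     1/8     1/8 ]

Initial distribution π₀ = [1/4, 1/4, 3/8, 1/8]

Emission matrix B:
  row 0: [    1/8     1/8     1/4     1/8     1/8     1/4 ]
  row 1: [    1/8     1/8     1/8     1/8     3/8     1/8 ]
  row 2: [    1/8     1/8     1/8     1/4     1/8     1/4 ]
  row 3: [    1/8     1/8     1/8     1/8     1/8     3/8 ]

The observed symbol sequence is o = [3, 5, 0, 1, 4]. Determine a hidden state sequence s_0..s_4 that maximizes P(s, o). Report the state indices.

t=0: δ = [3.125e-02, 3.125e-02, 9.375e-02, 1.562e-02]  (obs o_0=3)
t=1: δ = [8.789e-03, 4.395e-03, 3.906e-03, 4.395e-03]  ψ = [2, 2, 0, 2]  (obs o_1=5)
t=2: δ = [2.060e-04, 2.747e-04, 5.493e-04, 1.373e-04]  ψ = [1, 0, 0, 0]  (obs o_2=0)
t=3: δ = [2.575e-05, 2.575e-05, 1.287e-05, 8.583e-06]  ψ = [2, 2, 0, 1]  (obs o_3=1)
t=4: δ = [1.207e-06, 2.414e-06, 1.609e-06, 8.047e-07]  ψ = [1, 0, 0, 1]  (obs o_4=4)
backtrack: best end state = 1; path = [2, 0, 2, 0, 1]

path = [2, 0, 2, 0, 1]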